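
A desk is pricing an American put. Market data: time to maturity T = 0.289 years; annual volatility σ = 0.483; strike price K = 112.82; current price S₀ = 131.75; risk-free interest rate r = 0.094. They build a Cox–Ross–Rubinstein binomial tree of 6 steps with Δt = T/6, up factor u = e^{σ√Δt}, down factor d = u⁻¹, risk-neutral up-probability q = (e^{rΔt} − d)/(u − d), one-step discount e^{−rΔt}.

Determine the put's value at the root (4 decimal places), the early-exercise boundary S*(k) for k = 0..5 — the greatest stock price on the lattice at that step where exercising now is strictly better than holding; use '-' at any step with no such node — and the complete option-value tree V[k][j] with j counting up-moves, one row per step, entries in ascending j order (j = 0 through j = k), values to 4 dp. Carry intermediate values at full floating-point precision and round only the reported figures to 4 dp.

params: Δt=0.04817 u=1.11183 d=0.89942 q=0.49489 e^(-rΔt)=0.99548
t_6 payoffs: 43.0723 26.6009 6.2397 0.0000 0.0000 0.0000 0.0000
t_5: node(5,0) S=77.5473 payoff=35.2727 vs cont=34.7630 → 35.2727 [stop]  node(5,1) S=95.8606 payoff=16.9594 vs cont=16.4497 → 16.9594 [stop]  node(5,2) S=118.4988 payoff=0.0000 vs cont=3.1375 → 3.1375 [wait]  node(5,3) S=146.4831 payoff=0.0000 vs cont=0.0000 → 0.0000 [wait]  node(5,4) S=181.0760 payoff=0.0000 vs cont=0.0000 → 0.0000 [wait]  node(5,5) S=223.8383 payoff=0.0000 vs cont=0.0000 → 0.0000 [wait]  ⇒ S*(5)=95.8606
t_4: node(4,0) S=86.2191 payoff=26.6009 vs cont=26.0912 → 26.6009 [stop]  node(4,1) S=106.5803 payoff=6.2397 vs cont=10.0734 → 10.0734 [wait]  node(4,2) S=131.7500 payoff=0.0000 vs cont=1.5776 → 1.5776 [wait]  node(4,3) S=162.8636 payoff=0.0000 vs cont=0.0000 → 0.0000 [wait]  node(4,4) S=201.3250 payoff=0.0000 vs cont=0.0000 → 0.0000 [wait]  ⇒ S*(4)=86.2191
t_3: node(3,0) S=95.8606 payoff=16.9594 vs cont=18.3384 → 18.3384 [wait]  node(3,1) S=118.4988 payoff=0.0000 vs cont=5.8424 → 5.8424 [wait]  node(3,2) S=146.4831 payoff=0.0000 vs cont=0.7933 → 0.7933 [wait]  node(3,3) S=181.0760 payoff=0.0000 vs cont=0.0000 → 0.0000 [wait]  ⇒ S*(3)=-
t_2: node(2,0) S=106.5803 payoff=6.2397 vs cont=12.0994 → 12.0994 [wait]  node(2,1) S=131.7500 payoff=0.0000 vs cont=3.3285 → 3.3285 [wait]  node(2,2) S=162.8636 payoff=0.0000 vs cont=0.3989 → 0.3989 [wait]  ⇒ S*(2)=-
t_1: node(1,0) S=118.4988 payoff=0.0000 vs cont=7.7237 → 7.7237 [wait]  node(1,1) S=146.4831 payoff=0.0000 vs cont=1.8702 → 1.8702 [wait]  ⇒ S*(1)=-
t_0: node(0,0) S=131.7500 payoff=0.0000 vs cont=4.8051 → 4.8051 [wait]  ⇒ S*(0)=-

price = 4.8051
boundary = - - - - 86.2191 95.8606
tree:
4.8051
7.7237 1.8702
12.0994 3.3285 0.3989
18.3384 5.8424 0.7933 0.0000
26.6009 10.0734 1.5776 0.0000 0.0000
35.2727 16.9594 3.1375 0.0000 0.0000 0.0000
43.0723 26.6009 6.2397 0.0000 0.0000 0.0000 0.0000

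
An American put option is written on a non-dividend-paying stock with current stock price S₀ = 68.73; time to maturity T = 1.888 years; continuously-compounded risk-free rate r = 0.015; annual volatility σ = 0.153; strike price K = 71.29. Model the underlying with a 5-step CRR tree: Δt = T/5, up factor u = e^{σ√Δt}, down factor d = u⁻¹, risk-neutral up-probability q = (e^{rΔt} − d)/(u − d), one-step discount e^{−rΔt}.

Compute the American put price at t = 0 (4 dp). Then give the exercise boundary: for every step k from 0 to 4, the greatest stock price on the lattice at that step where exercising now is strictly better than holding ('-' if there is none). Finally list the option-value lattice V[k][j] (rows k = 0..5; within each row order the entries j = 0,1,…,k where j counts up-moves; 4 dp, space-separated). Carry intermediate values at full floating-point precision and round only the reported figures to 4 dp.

Δt=0.37760  u=1.09858  d=0.91027  q=0.50668  discount=0.99435
step 5 (expiry): payoffs max(K−S,0) = 28.3373 19.4514 8.7273 0.0000 0.0000 0.0000
step 4: (k=4,j=0): S=47.1869, (K−S)⁺=24.1031, hold=23.7004 ⇒ V=24.1031 exercise | (k=4,j=1): S=56.9487, (K−S)⁺=14.3413, hold=13.9386 ⇒ V=14.3413 exercise | (k=4,j=2): S=68.7300, (K−S)⁺=2.5600, hold=4.2811 ⇒ V=4.2811 continue | (k=4,j=3): S=82.9485, (K−S)⁺=0.0000, hold=0.0000 ⇒ V=0.0000 continue | (k=4,j=4): S=100.1085, (K−S)⁺=0.0000, hold=0.0000 ⇒ V=0.0000 continue  boundary S*=56.9487
step 3: (k=3,j=0): S=51.8386, (K−S)⁺=19.4514, hold=19.0488 ⇒ V=19.4514 exercise | (k=3,j=1): S=62.5627, (K−S)⁺=8.7273, hold=9.1918 ⇒ V=9.1918 continue | (k=3,j=2): S=75.5053, (K−S)⁺=0.0000, hold=2.1000 ⇒ V=2.1000 continue | (k=3,j=3): S=91.1255, (K−S)⁺=0.0000, hold=0.0000 ⇒ V=0.0000 continue  boundary S*=51.8386
step 2: (k=2,j=0): S=56.9487, (K−S)⁺=14.3413, hold=14.1726 ⇒ V=14.3413 exercise | (k=2,j=1): S=68.7300, (K−S)⁺=2.5600, hold=5.5670 ⇒ V=5.5670 continue | (k=2,j=2): S=82.9485, (K−S)⁺=0.0000, hold=1.0301 ⇒ V=1.0301 continue  boundary S*=56.9487
step 1: (k=1,j=0): S=62.5627, (K−S)⁺=8.7273, hold=9.8396 ⇒ V=9.8396 continue | (k=1,j=1): S=75.5053, (K−S)⁺=0.0000, hold=3.2498 ⇒ V=3.2498 continue  boundary S*=-
step 0: (k=0,j=0): S=68.7300, (K−S)⁺=2.5600, hold=6.4640 ⇒ V=6.4640 continue  boundary S*=-

price = 6.4640
boundary = - - 56.9487 51.8386 56.9487
tree:
6.4640
9.8396 3.2498
14.3413 5.5670 1.0301
19.4514 9.1918 2.1000 0.0000
24.1031 14.3413 4.2811 0.0000 0.0000
28.3373 19.4514 8.7273 0.0000 0.0000 0.0000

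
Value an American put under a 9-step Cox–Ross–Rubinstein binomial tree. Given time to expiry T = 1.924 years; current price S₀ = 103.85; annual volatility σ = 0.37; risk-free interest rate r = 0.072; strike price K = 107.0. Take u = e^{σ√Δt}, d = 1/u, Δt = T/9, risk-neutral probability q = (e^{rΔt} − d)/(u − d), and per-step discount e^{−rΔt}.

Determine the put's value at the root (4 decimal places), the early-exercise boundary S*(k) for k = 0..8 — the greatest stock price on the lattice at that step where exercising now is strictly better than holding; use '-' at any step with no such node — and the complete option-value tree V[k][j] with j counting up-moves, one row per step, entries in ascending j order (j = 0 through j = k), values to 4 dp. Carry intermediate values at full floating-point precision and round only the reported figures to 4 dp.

price = 17.2582
boundary = - - - 62.1609 73.7588 62.1609 73.7588 62.1609 73.7588
tree:
17.2582
24.4334 10.6858
33.6141 16.0964 5.6578
44.8391 23.5363 9.2260 2.2991
54.6133 33.2412 14.6526 4.1371 0.5500
62.8506 44.8391 22.5241 7.3103 1.1225 0.0000
69.7927 54.6133 33.2412 12.6068 2.2910 0.0000 0.0000
75.6432 62.8506 44.8391 21.0087 4.6761 0.0000 0.0000 0.0000
80.5737 69.7927 54.6133 33.2412 9.5440 0.0000 0.0000 0.0000 0.0000
84.7290 75.6432 62.8506 44.8391 19.4794 0.0000 0.0000 0.0000 0.0000 0.0000

Δt=0.21378, u=1.18658, d=0.84276, q=0.50245, disc=e^(-rΔt)=0.98473
k=9 terminal: V=max(K-S,0) → 84.7290 75.6432 62.8506 44.8391 19.4794 0.0000 0.0000 0.0000 0.0000 0.0000
k=8: j=0 S=26.4263 intr=80.5737 cont=78.9394 V=80.5737[EX]; j=1 S=37.2073 intr=69.7927 cont=68.1583 V=69.7927[EX]; j=2 S=52.3867 intr=54.6133 cont=52.9789 V=54.6133[EX]; j=3 S=73.7588 intr=33.2412 cont=31.6069 V=33.2412[EX]; j=4 S=103.8500 intr=3.1500 cont=9.5440 V=9.5440[hold]; j=5 S=146.2174 intr=0.0000 cont=0.0000 V=0.0000[hold]; j=6 S=205.8694 intr=0.0000 cont=0.0000 V=0.0000[hold]; j=7 S=289.8574 intr=0.0000 cont=0.0000 V=0.0000[hold]; j=8 S=408.1098 intr=0.0000 cont=0.0000 V=0.0000[hold]  S*(8)=73.7588
k=7: j=0 S=31.3568 intr=75.6432 cont=74.0088 V=75.6432[EX]; j=1 S=44.1494 intr=62.8506 cont=61.2163 V=62.8506[EX]; j=2 S=62.1609 intr=44.8391 cont=43.2047 V=44.8391[EX]; j=3 S=87.5206 intr=19.4794 cont=21.0087 V=21.0087[hold]; j=4 S=123.2261 intr=0.0000 cont=4.6761 V=4.6761[hold]; j=5 S=173.4984 intr=0.0000 cont=0.0000 V=0.0000[hold]; j=6 S=244.2801 intr=0.0000 cont=0.0000 V=0.0000[hold]; j=7 S=343.9385 intr=0.0000 cont=0.0000 V=0.0000[hold]  S*(7)=62.1609
k=6: j=0 S=37.2073 intr=69.7927 cont=68.1583 V=69.7927[EX]; j=1 S=52.3867 intr=54.6133 cont=52.9789 V=54.6133[EX]; j=2 S=73.7588 intr=33.2412 cont=32.3635 V=33.2412[EX]; j=3 S=103.8500 intr=3.1500 cont=12.6068 V=12.6068[hold]; j=4 S=146.2174 intr=0.0000 cont=2.2910 V=2.2910[hold]; j=5 S=205.8694 intr=0.0000 cont=0.0000 V=0.0000[hold]; j=6 S=289.8574 intr=0.0000 cont=0.0000 V=0.0000[hold]  S*(6)=73.7588
k=5: j=0 S=44.1494 intr=62.8506 cont=61.2163 V=62.8506[EX]; j=1 S=62.1609 intr=44.8391 cont=43.2047 V=44.8391[EX]; j=2 S=87.5206 intr=19.4794 cont=22.5241 V=22.5241[hold]; j=3 S=123.2261 intr=0.0000 cont=7.3103 V=7.3103[hold]; j=4 S=173.4984 intr=0.0000 cont=1.1225 V=1.1225[hold]; j=5 S=244.2801 intr=0.0000 cont=0.0000 V=0.0000[hold]  S*(5)=62.1609
k=4: j=0 S=52.3867 intr=54.6133 cont=52.9789 V=54.6133[EX]; j=1 S=73.7588 intr=33.2412 cont=33.1133 V=33.2412[EX]; j=2 S=103.8500 intr=3.1500 cont=14.6526 V=14.6526[hold]; j=3 S=146.2174 intr=0.0000 cont=4.1371 V=4.1371[hold]; j=4 S=205.8694 intr=0.0000 cont=0.5500 V=0.5500[hold]  S*(4)=73.7588
k=3: j=0 S=62.1609 intr=44.8391 cont=43.2047 V=44.8391[EX]; j=1 S=87.5206 intr=19.4794 cont=23.5363 V=23.5363[hold]; j=2 S=123.2261 intr=0.0000 cont=9.2260 V=9.2260[hold]; j=3 S=173.4984 intr=0.0000 cont=2.2991 V=2.2991[hold]  S*(3)=62.1609
k=2: j=0 S=73.7588 intr=33.2412 cont=33.6141 V=33.6141[hold]; j=1 S=103.8500 intr=3.1500 cont=16.0964 V=16.0964[hold]; j=2 S=146.2174 intr=0.0000 cont=5.6578 V=5.6578[hold]  S*(2)=-
k=1: j=0 S=87.5206 intr=19.4794 cont=24.4334 V=24.4334[hold]; j=1 S=123.2261 intr=0.0000 cont=10.6858 V=10.6858[hold]  S*(1)=-
k=0: j=0 S=103.8500 intr=3.1500 cont=17.2582 V=17.2582[hold]  S*(0)=-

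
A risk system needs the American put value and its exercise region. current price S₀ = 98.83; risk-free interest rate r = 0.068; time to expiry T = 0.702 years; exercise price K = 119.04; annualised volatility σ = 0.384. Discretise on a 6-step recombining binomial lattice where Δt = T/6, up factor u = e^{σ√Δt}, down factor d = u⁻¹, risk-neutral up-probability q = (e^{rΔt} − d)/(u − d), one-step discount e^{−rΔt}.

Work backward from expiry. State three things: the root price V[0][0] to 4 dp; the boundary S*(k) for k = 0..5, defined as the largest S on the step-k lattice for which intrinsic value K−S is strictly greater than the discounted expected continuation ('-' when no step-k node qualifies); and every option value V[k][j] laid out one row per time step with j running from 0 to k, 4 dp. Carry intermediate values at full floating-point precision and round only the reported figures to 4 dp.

params: Δt=0.11700 u=1.14036 d=0.87691 q=0.49753 e^(-rΔt)=0.99208
t_6 payoffs: 74.1007 60.5995 43.0422 20.2100 0.0000 0.0000 0.0000
t_5: node(5,0) S=51.2472 payoff=67.7928 vs cont=66.8495 → 67.7928 [stop]  node(5,1) S=66.6434 payoff=52.3966 vs cont=51.4532 → 52.3966 [stop]  node(5,2) S=86.6652 payoff=32.3748 vs cont=31.4314 → 32.3748 [stop]  node(5,3) S=112.7023 payoff=6.3377 vs cont=10.0745 → 10.0745 [wait]  node(5,4) S=146.5616 payoff=0.0000 vs cont=0.0000 → 0.0000 [wait]  node(5,5) S=190.5934 payoff=0.0000 vs cont=0.0000 → 0.0000 [wait]  ⇒ S*(5)=86.6652
t_4: node(4,0) S=58.4405 payoff=60.5995 vs cont=59.6562 → 60.5995 [stop]  node(4,1) S=75.9978 payoff=43.0422 vs cont=42.0988 → 43.0422 [stop]  node(4,2) S=98.8300 payoff=20.2100 vs cont=21.1111 → 21.1111 [wait]  node(4,3) S=128.5217 payoff=0.0000 vs cont=5.0220 → 5.0220 [wait]  node(4,4) S=167.1337 payoff=0.0000 vs cont=0.0000 → 0.0000 [wait]  ⇒ S*(4)=75.9978
t_3: node(3,0) S=66.6434 payoff=52.3966 vs cont=51.4532 → 52.3966 [stop]  node(3,1) S=86.6652 payoff=32.3748 vs cont=31.8762 → 32.3748 [stop]  node(3,2) S=112.7023 payoff=6.3377 vs cont=13.0024 → 13.0024 [wait]  node(3,3) S=146.5616 payoff=0.0000 vs cont=2.5034 → 2.5034 [wait]  ⇒ S*(3)=86.6652
t_2: node(2,0) S=75.9978 payoff=43.0422 vs cont=42.0988 → 43.0422 [stop]  node(2,1) S=98.8300 payoff=20.2100 vs cont=22.5563 → 22.5563 [wait]  node(2,2) S=128.5217 payoff=0.0000 vs cont=7.7172 → 7.7172 [wait]  ⇒ S*(2)=75.9978
t_1: node(1,0) S=86.6652 payoff=32.3748 vs cont=32.5895 → 32.5895 [wait]  node(1,1) S=112.7023 payoff=6.3377 vs cont=15.0532 → 15.0532 [wait]  ⇒ S*(1)=-
t_0: node(0,0) S=98.8300 payoff=20.2100 vs cont=23.6755 → 23.6755 [wait]  ⇒ S*(0)=-

price = 23.6755
boundary = - - 75.9978 86.6652 75.9978 86.6652
tree:
23.6755
32.5895 15.0532
43.0422 22.5563 7.7172
52.3966 32.3748 13.0024 2.5034
60.5995 43.0422 21.1111 5.0220 0.0000
67.7928 52.3966 32.3748 10.0745 0.0000 0.0000
74.1007 60.5995 43.0422 20.2100 0.0000 0.0000 0.0000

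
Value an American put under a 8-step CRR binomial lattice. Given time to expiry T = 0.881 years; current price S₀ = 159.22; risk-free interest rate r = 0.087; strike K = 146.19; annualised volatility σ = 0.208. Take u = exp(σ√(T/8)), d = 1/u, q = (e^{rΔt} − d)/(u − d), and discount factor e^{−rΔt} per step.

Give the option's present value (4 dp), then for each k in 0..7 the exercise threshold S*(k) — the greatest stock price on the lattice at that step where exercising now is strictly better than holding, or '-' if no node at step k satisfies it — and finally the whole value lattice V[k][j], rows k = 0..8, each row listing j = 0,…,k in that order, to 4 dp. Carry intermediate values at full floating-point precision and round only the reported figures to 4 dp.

price = 3.8857
boundary = - - - - 120.8061 129.4393 120.8061 129.4393
tree:
3.8857
6.5279 1.8127
10.6506 3.3016 0.6381
16.7842 5.8668 1.2809 0.1284
25.3839 10.1094 2.5318 0.2897 0.0000
33.4412 16.7507 4.9048 0.6534 0.0000 0.0000
40.9612 25.3839 9.2450 1.4740 0.0000 0.0000 0.0000
47.9796 33.4412 16.7507 3.3250 0.0000 0.0000 0.0000 0.0000
54.5299 40.9612 25.3839 7.5006 0.0000 0.0000 0.0000 0.0000 0.0000

Δt=0.11013  u=1.07146  d=0.93330  q=0.55243  discount=0.99046
step 8 (expiry): payoffs max(K−S,0) = 54.5299 40.9612 25.3839 7.5006 0.0000 0.0000 0.0000 0.0000 0.0000
step 7: (k=7,j=0): S=98.2104, (K−S)⁺=47.9796, hold=46.5857 ⇒ V=47.9796 exercise | (k=7,j=1): S=112.7488, (K−S)⁺=33.4412, hold=32.0473 ⇒ V=33.4412 exercise | (k=7,j=2): S=129.4393, (K−S)⁺=16.7507, hold=15.3568 ⇒ V=16.7507 exercise | (k=7,j=3): S=148.6006, (K−S)⁺=0.0000, hold=3.3250 ⇒ V=3.3250 continue | (k=7,j=4): S=170.5983, (K−S)⁺=0.0000, hold=0.0000 ⇒ V=0.0000 continue | (k=7,j=5): S=195.8525, (K−S)⁺=0.0000, hold=0.0000 ⇒ V=0.0000 continue | (k=7,j=6): S=224.8451, (K−S)⁺=0.0000, hold=0.0000 ⇒ V=0.0000 continue | (k=7,j=7): S=258.1296, (K−S)⁺=0.0000, hold=0.0000 ⇒ V=0.0000 continue  boundary S*=129.4393
step 6: (k=6,j=0): S=105.2288, (K−S)⁺=40.9612, hold=39.5673 ⇒ V=40.9612 exercise | (k=6,j=1): S=120.8061, (K−S)⁺=25.3839, hold=23.9899 ⇒ V=25.3839 exercise | (k=6,j=2): S=138.6894, (K−S)⁺=7.5006, hold=9.2450 ⇒ V=9.2450 continue | (k=6,j=3): S=159.2200, (K−S)⁺=0.0000, hold=1.4740 ⇒ V=1.4740 continue | (k=6,j=4): S=182.7898, (K−S)⁺=0.0000, hold=0.0000 ⇒ V=0.0000 continue | (k=6,j=5): S=209.8487, (K−S)⁺=0.0000, hold=0.0000 ⇒ V=0.0000 continue | (k=6,j=6): S=240.9132, (K−S)⁺=0.0000, hold=0.0000 ⇒ V=0.0000 continue  boundary S*=120.8061
step 5: (k=5,j=0): S=112.7488, (K−S)⁺=33.4412, hold=32.0473 ⇒ V=33.4412 exercise | (k=5,j=1): S=129.4393, (K−S)⁺=16.7507, hold=16.3112 ⇒ V=16.7507 exercise | (k=5,j=2): S=148.6006, (K−S)⁺=0.0000, hold=4.9048 ⇒ V=4.9048 continue | (k=5,j=3): S=170.5983, (K−S)⁺=0.0000, hold=0.6534 ⇒ V=0.6534 continue | (k=5,j=4): S=195.8525, (K−S)⁺=0.0000, hold=0.0000 ⇒ V=0.0000 continue | (k=5,j=5): S=224.8451, (K−S)⁺=0.0000, hold=0.0000 ⇒ V=0.0000 continue  boundary S*=129.4393
step 4: (k=4,j=0): S=120.8061, (K−S)⁺=25.3839, hold=23.9899 ⇒ V=25.3839 exercise | (k=4,j=1): S=138.6894, (K−S)⁺=7.5006, hold=10.1094 ⇒ V=10.1094 continue | (k=4,j=2): S=159.2200, (K−S)⁺=0.0000, hold=2.5318 ⇒ V=2.5318 continue | (k=4,j=3): S=182.7898, (K−S)⁺=0.0000, hold=0.2897 ⇒ V=0.2897 continue | (k=4,j=4): S=209.8487, (K−S)⁺=0.0000, hold=0.0000 ⇒ V=0.0000 continue  boundary S*=120.8061
step 3: (k=3,j=0): S=129.4393, (K−S)⁺=16.7507, hold=16.7842 ⇒ V=16.7842 continue | (k=3,j=1): S=148.6006, (K−S)⁺=0.0000, hold=5.8668 ⇒ V=5.8668 continue | (k=3,j=2): S=170.5983, (K−S)⁺=0.0000, hold=1.2809 ⇒ V=1.2809 continue | (k=3,j=3): S=195.8525, (K−S)⁺=0.0000, hold=0.1284 ⇒ V=0.1284 continue  boundary S*=-
step 2: (k=2,j=0): S=138.6894, (K−S)⁺=7.5006, hold=10.6506 ⇒ V=10.6506 continue | (k=2,j=1): S=159.2200, (K−S)⁺=0.0000, hold=3.3016 ⇒ V=3.3016 continue | (k=2,j=2): S=182.7898, (K−S)⁺=0.0000, hold=0.6381 ⇒ V=0.6381 continue  boundary S*=-
step 1: (k=1,j=0): S=148.6006, (K−S)⁺=0.0000, hold=6.5279 ⇒ V=6.5279 continue | (k=1,j=1): S=170.5983, (K−S)⁺=0.0000, hold=1.8127 ⇒ V=1.8127 continue  boundary S*=-
step 0: (k=0,j=0): S=159.2200, (K−S)⁺=0.0000, hold=3.8857 ⇒ V=3.8857 continue  boundary S*=-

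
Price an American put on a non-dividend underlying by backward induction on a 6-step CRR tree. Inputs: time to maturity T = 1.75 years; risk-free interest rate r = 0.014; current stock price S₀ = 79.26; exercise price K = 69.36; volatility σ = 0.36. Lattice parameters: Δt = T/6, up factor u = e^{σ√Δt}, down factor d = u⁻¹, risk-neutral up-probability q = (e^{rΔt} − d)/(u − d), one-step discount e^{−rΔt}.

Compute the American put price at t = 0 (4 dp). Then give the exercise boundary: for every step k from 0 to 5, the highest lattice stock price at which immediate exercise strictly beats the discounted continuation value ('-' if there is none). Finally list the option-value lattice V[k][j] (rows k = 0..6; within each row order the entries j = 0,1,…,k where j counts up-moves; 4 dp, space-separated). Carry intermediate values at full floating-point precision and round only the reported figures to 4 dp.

price = 9.2546
boundary = - - - - 36.4173 44.2328
tree:
9.2546
13.4574 4.4425
18.9464 7.1848 1.2886
25.6190 11.3441 2.4049 0.0000
32.9427 17.3177 4.4884 0.0000 0.0000
39.3772 25.1272 8.3770 0.0000 0.0000 0.0000
44.6749 32.9427 15.6344 0.0000 0.0000 0.0000 0.0000

Δt=0.29167, u=1.21461, d=0.82331, q=0.46200, disc=e^(-rΔt)=0.99592
k=6 terminal: V=max(K-S,0) → 44.6749 32.9427 15.6344 0.0000 0.0000 0.0000 0.0000
k=5: j=0 S=29.9828 intr=39.3772 cont=39.0946 V=39.3772[EX]; j=1 S=44.2328 intr=25.1272 cont=24.8445 V=25.1272[EX]; j=2 S=65.2556 intr=4.1044 cont=8.3770 V=8.3770[hold]; j=3 S=96.2699 intr=0.0000 cont=0.0000 V=0.0000[hold]; j=4 S=142.0246 intr=0.0000 cont=0.0000 V=0.0000[hold]; j=5 S=209.5253 intr=0.0000 cont=0.0000 V=0.0000[hold]  S*(5)=44.2328
k=4: j=0 S=36.4173 intr=32.9427 cont=32.6600 V=32.9427[EX]; j=1 S=53.7256 intr=15.6344 cont=17.3177 V=17.3177[hold]; j=2 S=79.2600 intr=0.0000 cont=4.4884 V=4.4884[hold]; j=3 S=116.9303 intr=0.0000 cont=0.0000 V=0.0000[hold]; j=4 S=172.5044 intr=0.0000 cont=0.0000 V=0.0000[hold]  S*(4)=36.4173
k=3: j=0 S=44.2328 intr=25.1272 cont=25.6190 V=25.6190[hold]; j=1 S=65.2556 intr=4.1044 cont=11.3441 V=11.3441[hold]; j=2 S=96.2699 intr=0.0000 cont=2.4049 V=2.4049[hold]; j=3 S=142.0246 intr=0.0000 cont=0.0000 V=0.0000[hold]  S*(3)=-
k=2: j=0 S=53.7256 intr=15.6344 cont=18.9464 V=18.9464[hold]; j=1 S=79.2600 intr=0.0000 cont=7.1848 V=7.1848[hold]; j=2 S=116.9303 intr=0.0000 cont=1.2886 V=1.2886[hold]  S*(2)=-
k=1: j=0 S=65.2556 intr=4.1044 cont=13.4574 V=13.4574[hold]; j=1 S=96.2699 intr=0.0000 cont=4.4425 V=4.4425[hold]  S*(1)=-
k=0: j=0 S=79.2600 intr=0.0000 cont=9.2546 V=9.2546[hold]  S*(0)=-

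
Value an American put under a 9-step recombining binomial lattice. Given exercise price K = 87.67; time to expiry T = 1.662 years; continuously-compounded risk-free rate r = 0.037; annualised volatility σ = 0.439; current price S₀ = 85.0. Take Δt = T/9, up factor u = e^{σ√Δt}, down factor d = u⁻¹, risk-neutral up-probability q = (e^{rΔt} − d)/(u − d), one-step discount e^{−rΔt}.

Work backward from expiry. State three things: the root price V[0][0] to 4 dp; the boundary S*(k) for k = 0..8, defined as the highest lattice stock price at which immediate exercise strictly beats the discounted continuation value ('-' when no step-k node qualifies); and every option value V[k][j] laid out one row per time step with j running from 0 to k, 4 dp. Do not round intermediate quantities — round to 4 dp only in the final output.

Δt=0.18467, u=1.20762, d=0.82808, q=0.47104, disc=e^(-rΔt)=0.99319
k=9 terminal: V=max(K-S,0) → 72.1086 64.9761 54.5745 39.4054 17.2836 0.0000 0.0000 0.0000 0.0000 0.0000
k=8: j=0 S=18.7922 intr=68.8778 cont=68.2808 V=68.8778[EX]; j=1 S=27.4056 intr=60.2644 cont=59.6675 V=60.2644[EX]; j=2 S=39.9667 intr=47.7033 cont=47.1063 V=47.7033[EX]; j=3 S=58.2853 intr=29.3847 cont=28.7877 V=29.3847[EX]; j=4 S=85.0000 intr=2.6700 cont=9.0801 V=9.0801[hold]; j=5 S=123.9593 intr=0.0000 cont=0.0000 V=0.0000[hold]; j=6 S=180.7753 intr=0.0000 cont=0.0000 V=0.0000[hold]; j=7 S=263.6326 intr=0.0000 cont=0.0000 V=0.0000[hold]; j=8 S=384.4670 intr=0.0000 cont=0.0000 V=0.0000[hold]  S*(8)=58.2853
k=7: j=0 S=22.6939 intr=64.9761 cont=64.3791 V=64.9761[EX]; j=1 S=33.0955 intr=54.5745 cont=53.9775 V=54.5745[EX]; j=2 S=48.2646 intr=39.4054 cont=38.8084 V=39.4054[EX]; j=3 S=70.3864 intr=17.2836 cont=19.6854 V=19.6854[hold]; j=4 S=102.6476 intr=0.0000 cont=4.7703 V=4.7703[hold]; j=5 S=149.6956 intr=0.0000 cont=0.0000 V=0.0000[hold]; j=6 S=218.3077 intr=0.0000 cont=0.0000 V=0.0000[hold]; j=7 S=318.3678 intr=0.0000 cont=0.0000 V=0.0000[hold]  S*(7)=48.2646
k=6: j=0 S=27.4056 intr=60.2644 cont=59.6675 V=60.2644[EX]; j=1 S=39.9667 intr=47.7033 cont=47.1063 V=47.7033[EX]; j=2 S=58.2853 intr=29.3847 cont=29.9114 V=29.9114[hold]; j=3 S=85.0000 intr=2.6700 cont=12.5736 V=12.5736[hold]; j=4 S=123.9593 intr=0.0000 cont=2.5061 V=2.5061[hold]; j=5 S=180.7753 intr=0.0000 cont=0.0000 V=0.0000[hold]; j=6 S=263.6326 intr=0.0000 cont=0.0000 V=0.0000[hold]  S*(6)=39.9667
k=5: j=0 S=33.0955 intr=54.5745 cont=53.9775 V=54.5745[EX]; j=1 S=48.2646 intr=39.4054 cont=39.0548 V=39.4054[EX]; j=2 S=70.3864 intr=17.2836 cont=21.5965 V=21.5965[hold]; j=3 S=102.6476 intr=0.0000 cont=7.7781 V=7.7781[hold]; j=4 S=149.6956 intr=0.0000 cont=1.3166 V=1.3166[hold]; j=5 S=218.3077 intr=0.0000 cont=0.0000 V=0.0000[hold]  S*(5)=48.2646
k=4: j=0 S=39.9667 intr=47.7033 cont=47.1063 V=47.7033[EX]; j=1 S=58.2853 intr=29.3847 cont=30.8055 V=30.8055[hold]; j=2 S=85.0000 intr=2.6700 cont=14.9847 V=14.9847[hold]; j=3 S=123.9593 intr=0.0000 cont=4.7022 V=4.7022[hold]; j=4 S=180.7753 intr=0.0000 cont=0.6917 V=0.6917[hold]  S*(4)=39.9667
k=3: j=0 S=48.2646 intr=39.4054 cont=39.4731 V=39.4731[hold]; j=1 S=70.3864 intr=17.2836 cont=23.1942 V=23.1942[hold]; j=2 S=102.6476 intr=0.0000 cont=10.0722 V=10.0722[hold]; j=3 S=149.6956 intr=0.0000 cont=2.7939 V=2.7939[hold]  S*(3)=-
k=2: j=0 S=58.2853 intr=29.3847 cont=31.5885 V=31.5885[hold]; j=1 S=85.0000 intr=2.6700 cont=16.8974 V=16.8974[hold]; j=2 S=123.9593 intr=0.0000 cont=6.5986 V=6.5986[hold]  S*(2)=-
k=1: j=0 S=70.3864 intr=17.2836 cont=24.5004 V=24.5004[hold]; j=1 S=102.6476 intr=0.0000 cont=11.9642 V=11.9642[hold]  S*(1)=-
k=0: j=0 S=85.0000 intr=2.6700 cont=18.4687 V=18.4687[hold]  S*(0)=-

price = 18.4687
boundary = - - - - 39.9667 48.2646 39.9667 48.2646 58.2853
tree:
18.4687
24.5004 11.9642
31.5885 16.8974 6.5986
39.4731 23.1942 10.0722 2.7939
47.7033 30.8055 14.9847 4.7022 0.6917
54.5745 39.4054 21.5965 7.7781 1.3166 0.0000
60.2644 47.7033 29.9114 12.5736 2.5061 0.0000 0.0000
64.9761 54.5745 39.4054 19.6854 4.7703 0.0000 0.0000 0.0000
68.8778 60.2644 47.7033 29.3847 9.0801 0.0000 0.0000 0.0000 0.0000
72.1086 64.9761 54.5745 39.4054 17.2836 0.0000 0.0000 0.0000 0.0000 0.0000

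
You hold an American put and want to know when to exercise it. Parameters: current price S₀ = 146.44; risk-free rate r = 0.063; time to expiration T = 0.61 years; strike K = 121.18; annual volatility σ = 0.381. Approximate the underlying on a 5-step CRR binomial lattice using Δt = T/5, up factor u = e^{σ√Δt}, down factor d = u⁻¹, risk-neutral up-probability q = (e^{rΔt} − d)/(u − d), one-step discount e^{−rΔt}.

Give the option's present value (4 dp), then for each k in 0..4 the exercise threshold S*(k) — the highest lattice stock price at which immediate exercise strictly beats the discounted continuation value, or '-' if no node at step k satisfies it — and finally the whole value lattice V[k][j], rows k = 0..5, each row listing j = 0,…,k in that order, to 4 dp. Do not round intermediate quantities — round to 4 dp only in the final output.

price = 5.0386
boundary = - - - - 85.9964
tree:
5.0386
8.6536 1.4392
14.4649 2.8757 0.0000
23.2556 5.7462 0.0000 0.0000
35.1836 11.4819 0.0000 0.0000 0.0000
45.8990 22.9430 0.0000 0.0000 0.0000 0.0000

Δt=0.12200  u=1.14234  d=0.87540  q=0.49568  discount=0.99234
step 5 (expiry): payoffs max(K−S,0) = 45.8990 22.9430 0.0000 0.0000 0.0000 0.0000
step 4: (k=4,j=0): S=85.9964, (K−S)⁺=35.1836, hold=34.2558 ⇒ V=35.1836 exercise | (k=4,j=1): S=112.2199, (K−S)⁺=8.9601, hold=11.4819 ⇒ V=11.4819 continue | (k=4,j=2): S=146.4400, (K−S)⁺=0.0000, hold=0.0000 ⇒ V=0.0000 continue | (k=4,j=3): S=191.0950, (K−S)⁺=0.0000, hold=0.0000 ⇒ V=0.0000 continue | (k=4,j=4): S=249.3671, (K−S)⁺=0.0000, hold=0.0000 ⇒ V=0.0000 continue  boundary S*=85.9964
step 3: (k=3,j=0): S=98.2370, (K−S)⁺=22.9430, hold=23.2556 ⇒ V=23.2556 continue | (k=3,j=1): S=128.1932, (K−S)⁺=0.0000, hold=5.7462 ⇒ V=5.7462 continue | (k=3,j=2): S=167.2841, (K−S)⁺=0.0000, hold=0.0000 ⇒ V=0.0000 continue | (k=3,j=3): S=218.2953, (K−S)⁺=0.0000, hold=0.0000 ⇒ V=0.0000 continue  boundary S*=-
step 2: (k=2,j=0): S=112.2199, (K−S)⁺=8.9601, hold=14.4649 ⇒ V=14.4649 continue | (k=2,j=1): S=146.4400, (K−S)⁺=0.0000, hold=2.8757 ⇒ V=2.8757 continue | (k=2,j=2): S=191.0950, (K−S)⁺=0.0000, hold=0.0000 ⇒ V=0.0000 continue  boundary S*=-
step 1: (k=1,j=0): S=128.1932, (K−S)⁺=0.0000, hold=8.6536 ⇒ V=8.6536 continue | (k=1,j=1): S=167.2841, (K−S)⁺=0.0000, hold=1.4392 ⇒ V=1.4392 continue  boundary S*=-
step 0: (k=0,j=0): S=146.4400, (K−S)⁺=0.0000, hold=5.0386 ⇒ V=5.0386 continue  boundary S*=-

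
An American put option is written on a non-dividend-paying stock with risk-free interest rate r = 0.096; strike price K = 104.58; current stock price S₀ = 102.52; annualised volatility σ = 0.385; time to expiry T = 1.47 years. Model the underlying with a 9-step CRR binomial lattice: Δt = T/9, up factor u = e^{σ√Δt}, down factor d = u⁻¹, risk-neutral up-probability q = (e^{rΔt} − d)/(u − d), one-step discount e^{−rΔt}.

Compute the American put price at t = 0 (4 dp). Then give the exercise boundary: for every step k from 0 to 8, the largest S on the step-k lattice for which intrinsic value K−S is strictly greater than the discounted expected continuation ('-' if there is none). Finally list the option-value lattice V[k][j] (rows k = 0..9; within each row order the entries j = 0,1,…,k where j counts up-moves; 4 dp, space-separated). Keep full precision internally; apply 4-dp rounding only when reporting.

price = 14.6716
boundary = - - - 64.2814 75.1034 64.2814 75.1034 64.2814 75.1034
tree:
14.6716
21.1711 8.9239
29.6745 13.7122 4.6312
40.2986 20.4549 7.7028 1.8438
49.5612 29.4766 12.4795 3.3835 0.4318
57.4892 40.2986 19.5724 6.0979 0.8984 0.0000
64.2747 49.5612 29.4766 10.7279 1.8691 0.0000 0.0000
70.0825 57.4892 40.2986 18.2438 3.8887 0.0000 0.0000 0.0000
75.0534 64.2747 49.5612 29.4766 8.0905 0.0000 0.0000 0.0000 0.0000
79.3081 70.0825 57.4892 40.2986 16.8326 0.0000 0.0000 0.0000 0.0000 0.0000

Δt=0.16333  u=1.16835  d=0.85590  q=0.51176  discount=0.98444
step 9 (expiry): payoffs max(K−S,0) = 79.3081 70.0825 57.4892 40.2986 16.8326 0.0000 0.0000 0.0000 0.0000 0.0000
step 8: (k=8,j=0): S=29.5266, (K−S)⁺=75.0534, hold=73.4264 ⇒ V=75.0534 exercise | (k=8,j=1): S=40.3053, (K−S)⁺=64.2747, hold=62.6477 ⇒ V=64.2747 exercise | (k=8,j=2): S=55.0188, (K−S)⁺=49.5612, hold=47.9342 ⇒ V=49.5612 exercise | (k=8,j=3): S=75.1034, (K−S)⁺=29.4766, hold=27.8496 ⇒ V=29.4766 exercise | (k=8,j=4): S=102.5200, (K−S)⁺=2.0600, hold=8.0905 ⇒ V=8.0905 continue | (k=8,j=5): S=139.9450, (K−S)⁺=0.0000, hold=0.0000 ⇒ V=0.0000 continue | (k=8,j=6): S=191.0321, (K−S)⁺=0.0000, hold=0.0000 ⇒ V=0.0000 continue | (k=8,j=7): S=260.7686, (K−S)⁺=0.0000, hold=0.0000 ⇒ V=0.0000 continue | (k=8,j=8): S=355.9624, (K−S)⁺=0.0000, hold=0.0000 ⇒ V=0.0000 continue  boundary S*=75.1034
step 7: (k=7,j=0): S=34.4975, (K−S)⁺=70.0825, hold=68.4555 ⇒ V=70.0825 exercise | (k=7,j=1): S=47.0908, (K−S)⁺=57.4892, hold=55.8621 ⇒ V=57.4892 exercise | (k=7,j=2): S=64.2814, (K−S)⁺=40.2986, hold=38.6716 ⇒ V=40.2986 exercise | (k=7,j=3): S=87.7474, (K−S)⁺=16.8326, hold=18.2438 ⇒ V=18.2438 continue | (k=7,j=4): S=119.7796, (K−S)⁺=0.0000, hold=3.8887 ⇒ V=3.8887 continue | (k=7,j=5): S=163.5053, (K−S)⁺=0.0000, hold=0.0000 ⇒ V=0.0000 continue | (k=7,j=6): S=223.1931, (K−S)⁺=0.0000, hold=0.0000 ⇒ V=0.0000 continue | (k=7,j=7): S=304.6700, (K−S)⁺=0.0000, hold=0.0000 ⇒ V=0.0000 continue  boundary S*=64.2814
step 6: (k=6,j=0): S=40.3053, (K−S)⁺=64.2747, hold=62.6477 ⇒ V=64.2747 exercise | (k=6,j=1): S=55.0188, (K−S)⁺=49.5612, hold=47.9342 ⇒ V=49.5612 exercise | (k=6,j=2): S=75.1034, (K−S)⁺=29.4766, hold=28.5605 ⇒ V=29.4766 exercise | (k=6,j=3): S=102.5200, (K−S)⁺=2.0600, hold=10.7279 ⇒ V=10.7279 continue | (k=6,j=4): S=139.9450, (K−S)⁺=0.0000, hold=1.8691 ⇒ V=1.8691 continue | (k=6,j=5): S=191.0321, (K−S)⁺=0.0000, hold=0.0000 ⇒ V=0.0000 continue | (k=6,j=6): S=260.7686, (K−S)⁺=0.0000, hold=0.0000 ⇒ V=0.0000 continue  boundary S*=75.1034
step 5: (k=5,j=0): S=47.0908, (K−S)⁺=57.4892, hold=55.8621 ⇒ V=57.4892 exercise | (k=5,j=1): S=64.2814, (K−S)⁺=40.2986, hold=38.6716 ⇒ V=40.2986 exercise | (k=5,j=2): S=87.7474, (K−S)⁺=16.8326, hold=19.5724 ⇒ V=19.5724 continue | (k=5,j=3): S=119.7796, (K−S)⁺=0.0000, hold=6.0979 ⇒ V=6.0979 continue | (k=5,j=4): S=163.5053, (K−S)⁺=0.0000, hold=0.8984 ⇒ V=0.8984 continue | (k=5,j=5): S=223.1931, (K−S)⁺=0.0000, hold=0.0000 ⇒ V=0.0000 continue  boundary S*=64.2814
step 4: (k=4,j=0): S=55.0188, (K−S)⁺=49.5612, hold=47.9342 ⇒ V=49.5612 exercise | (k=4,j=1): S=75.1034, (K−S)⁺=29.4766, hold=29.2299 ⇒ V=29.4766 exercise | (k=4,j=2): S=102.5200, (K−S)⁺=2.0600, hold=12.4795 ⇒ V=12.4795 continue | (k=4,j=3): S=139.9450, (K−S)⁺=0.0000, hold=3.3835 ⇒ V=3.3835 continue | (k=4,j=4): S=191.0321, (K−S)⁺=0.0000, hold=0.4318 ⇒ V=0.4318 continue  boundary S*=75.1034
step 3: (k=3,j=0): S=64.2814, (K−S)⁺=40.2986, hold=38.6716 ⇒ V=40.2986 exercise | (k=3,j=1): S=87.7474, (K−S)⁺=16.8326, hold=20.4549 ⇒ V=20.4549 continue | (k=3,j=2): S=119.7796, (K−S)⁺=0.0000, hold=7.7028 ⇒ V=7.7028 continue | (k=3,j=3): S=163.5053, (K−S)⁺=0.0000, hold=1.8438 ⇒ V=1.8438 continue  boundary S*=64.2814
step 2: (k=2,j=0): S=75.1034, (K−S)⁺=29.4766, hold=29.6745 ⇒ V=29.6745 continue | (k=2,j=1): S=102.5200, (K−S)⁺=2.0600, hold=13.7122 ⇒ V=13.7122 continue | (k=2,j=2): S=139.9450, (K−S)⁺=0.0000, hold=4.6312 ⇒ V=4.6312 continue  boundary S*=-
step 1: (k=1,j=0): S=87.7474, (K−S)⁺=16.8326, hold=21.1711 ⇒ V=21.1711 continue | (k=1,j=1): S=119.7796, (K−S)⁺=0.0000, hold=8.9239 ⇒ V=8.9239 continue  boundary S*=-
step 0: (k=0,j=0): S=102.5200, (K−S)⁺=2.0600, hold=14.6716 ⇒ V=14.6716 continue  boundary S*=-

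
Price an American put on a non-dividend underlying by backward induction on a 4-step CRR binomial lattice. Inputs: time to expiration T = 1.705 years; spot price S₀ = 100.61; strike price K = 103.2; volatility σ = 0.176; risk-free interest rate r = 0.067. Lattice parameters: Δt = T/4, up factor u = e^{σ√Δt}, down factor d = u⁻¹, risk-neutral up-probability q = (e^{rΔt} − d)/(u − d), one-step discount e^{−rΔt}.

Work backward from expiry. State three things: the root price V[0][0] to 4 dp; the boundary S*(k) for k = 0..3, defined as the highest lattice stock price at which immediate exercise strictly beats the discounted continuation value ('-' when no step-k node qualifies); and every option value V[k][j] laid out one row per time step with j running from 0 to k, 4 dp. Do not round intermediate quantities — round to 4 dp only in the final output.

price = 6.7601
boundary = - 89.6887 79.9530 89.6887
tree:
6.7601
13.5113 2.5325
23.2470 5.8791 0.3971
31.9260 13.5113 1.0142 0.0000
39.6628 23.2470 2.5900 0.0000 0.0000

Δt=0.42625, u=1.12177, d=0.89145, q=0.59709, disc=e^(-rΔt)=0.97185
k=4 terminal: V=max(K-S,0) → 39.6628 23.2470 2.5900 0.0000 0.0000
k=3: j=0 S=71.2740 intr=31.9260 cont=29.0204 V=31.9260[EX]; j=1 S=89.6887 intr=13.5113 cont=10.6057 V=13.5113[EX]; j=2 S=112.8611 intr=0.0000 cont=1.0142 V=1.0142[hold]; j=3 S=142.0205 intr=0.0000 cont=0.0000 V=0.0000[hold]  S*(3)=89.6887
k=2: j=0 S=79.9530 intr=23.2470 cont=20.3415 V=23.2470[EX]; j=1 S=100.6100 intr=2.5900 cont=5.8791 V=5.8791[hold]; j=2 S=126.6041 intr=0.0000 cont=0.3971 V=0.3971[hold]  S*(2)=79.9530
k=1: j=0 S=89.6887 intr=13.5113 cont=12.5143 V=13.5113[EX]; j=1 S=112.8611 intr=0.0000 cont=2.5325 V=2.5325[hold]  S*(1)=89.6887
k=0: j=0 S=100.6100 intr=2.5900 cont=6.7601 V=6.7601[hold]  S*(0)=-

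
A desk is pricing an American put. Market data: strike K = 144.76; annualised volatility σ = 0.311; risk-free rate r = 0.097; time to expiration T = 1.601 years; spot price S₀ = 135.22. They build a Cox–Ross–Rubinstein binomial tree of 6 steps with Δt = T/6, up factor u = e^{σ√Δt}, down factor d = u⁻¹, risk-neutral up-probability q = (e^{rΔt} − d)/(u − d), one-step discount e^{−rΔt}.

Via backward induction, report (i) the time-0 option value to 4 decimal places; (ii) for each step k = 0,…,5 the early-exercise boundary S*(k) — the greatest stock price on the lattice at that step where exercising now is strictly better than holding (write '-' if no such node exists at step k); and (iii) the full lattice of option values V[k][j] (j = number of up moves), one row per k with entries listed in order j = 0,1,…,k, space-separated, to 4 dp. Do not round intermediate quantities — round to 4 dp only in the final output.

price = 18.6598
boundary = - - 98.0623 115.1520 98.0623 115.1520
tree:
18.6598
30.0645 9.8949
46.6977 17.4194 3.9950
61.2511 29.6080 7.9298 0.8526
73.6446 46.6977 15.4869 1.9070 0.0000
84.1988 61.2511 29.6080 4.2653 0.0000 0.0000
93.1867 73.6446 46.6977 9.5400 0.0000 0.0000 0.0000

Δt=0.26683, u=1.17427, d=0.85159, q=0.54118, disc=e^(-rΔt)=0.97445
k=6 terminal: V=max(K-S,0) → 93.1867 73.6446 46.6977 9.5400 0.0000 0.0000 0.0000
k=5: j=0 S=60.5612 intr=84.1988 cont=80.5001 V=84.1988[EX]; j=1 S=83.5089 intr=61.2511 cont=57.5524 V=61.2511[EX]; j=2 S=115.1520 intr=29.6080 cont=25.9093 V=29.6080[EX]; j=3 S=158.7853 intr=0.0000 cont=4.2653 V=4.2653[hold]; j=4 S=218.9520 intr=0.0000 cont=0.0000 V=0.0000[hold]; j=5 S=301.9171 intr=0.0000 cont=0.0000 V=0.0000[hold]  S*(5)=115.1520
k=4: j=0 S=71.1154 intr=73.6446 cont=69.9459 V=73.6446[EX]; j=1 S=98.0623 intr=46.6977 cont=42.9989 V=46.6977[EX]; j=2 S=135.2200 intr=9.5400 cont=15.4869 V=15.4869[hold]; j=3 S=186.4574 intr=0.0000 cont=1.9070 V=1.9070[hold]; j=4 S=257.1096 intr=0.0000 cont=0.0000 V=0.0000[hold]  S*(4)=98.0623
k=3: j=0 S=83.5089 intr=61.2511 cont=57.5524 V=61.2511[EX]; j=1 S=115.1520 intr=29.6080 cont=29.0454 V=29.6080[EX]; j=2 S=158.7853 intr=0.0000 cont=7.9298 V=7.9298[hold]; j=3 S=218.9520 intr=0.0000 cont=0.8526 V=0.8526[hold]  S*(3)=115.1520
k=2: j=0 S=98.0623 intr=46.6977 cont=42.9989 V=46.6977[EX]; j=1 S=135.2200 intr=9.5400 cont=17.4194 V=17.4194[hold]; j=2 S=186.4574 intr=0.0000 cont=3.9950 V=3.9950[hold]  S*(2)=98.0623
k=1: j=0 S=115.1520 intr=29.6080 cont=30.0645 V=30.0645[hold]; j=1 S=158.7853 intr=0.0000 cont=9.8949 V=9.8949[hold]  S*(1)=-
k=0: j=0 S=135.2200 intr=9.5400 cont=18.6598 V=18.6598[hold]  S*(0)=-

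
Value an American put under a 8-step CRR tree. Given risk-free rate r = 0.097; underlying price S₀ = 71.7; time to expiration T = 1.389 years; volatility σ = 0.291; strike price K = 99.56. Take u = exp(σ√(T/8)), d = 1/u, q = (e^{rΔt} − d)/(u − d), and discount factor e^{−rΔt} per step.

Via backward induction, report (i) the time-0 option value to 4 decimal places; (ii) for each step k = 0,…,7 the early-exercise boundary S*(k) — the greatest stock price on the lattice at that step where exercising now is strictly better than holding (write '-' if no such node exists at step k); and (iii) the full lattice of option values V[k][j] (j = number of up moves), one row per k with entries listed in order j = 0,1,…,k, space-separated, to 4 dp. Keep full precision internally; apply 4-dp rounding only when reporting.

price = 27.8600
boundary = 71.7000 63.5124 71.7000 63.5124 71.7000 80.9430 71.7000 80.9430
tree:
27.8600
36.0476 18.9861
43.3002 27.8600 12.0119
49.7246 36.0476 18.6599 6.7175
55.4154 43.3002 27.8600 11.3971 2.9360
60.4563 49.7246 36.0476 18.6170 5.5953 0.7592
64.9216 55.4154 43.3002 27.8600 10.3938 1.6771 0.0000
68.8771 60.4563 49.7246 36.0476 18.6170 3.7044 0.0000 0.0000
72.3808 64.9216 55.4154 43.3002 27.8600 8.1824 0.0000 0.0000 0.0000

Δt=0.17363  u=1.12891  d=0.88581  q=0.53959  discount=0.98330
step 8 (expiry): payoffs max(K−S,0) = 72.3808 64.9216 55.4154 43.3002 27.8600 8.1824 0.0000 0.0000 0.0000
step 7: (k=7,j=0): S=30.6829, (K−S)⁺=68.8771, hold=67.2143 ⇒ V=68.8771 exercise | (k=7,j=1): S=39.1037, (K−S)⁺=60.4563, hold=58.7936 ⇒ V=60.4563 exercise | (k=7,j=2): S=49.8354, (K−S)⁺=49.7246, hold=48.0619 ⇒ V=49.7246 exercise | (k=7,j=3): S=63.5124, (K−S)⁺=36.0476, hold=34.3848 ⇒ V=36.0476 exercise | (k=7,j=4): S=80.9430, (K−S)⁺=18.6170, hold=16.9543 ⇒ V=18.6170 exercise | (k=7,j=5): S=103.1573, (K−S)⁺=0.0000, hold=3.7044 ⇒ V=3.7044 continue | (k=7,j=6): S=131.4682, (K−S)⁺=0.0000, hold=0.0000 ⇒ V=0.0000 continue | (k=7,j=7): S=167.5488, (K−S)⁺=0.0000, hold=0.0000 ⇒ V=0.0000 continue  boundary S*=80.9430
step 6: (k=6,j=0): S=34.6384, (K−S)⁺=64.9216, hold=63.2589 ⇒ V=64.9216 exercise | (k=6,j=1): S=44.1446, (K−S)⁺=55.4154, hold=53.7527 ⇒ V=55.4154 exercise | (k=6,j=2): S=56.2598, (K−S)⁺=43.3002, hold=41.6374 ⇒ V=43.3002 exercise | (k=6,j=3): S=71.7000, (K−S)⁺=27.8600, hold=26.1973 ⇒ V=27.8600 exercise | (k=6,j=4): S=91.3776, (K−S)⁺=8.1824, hold=10.3938 ⇒ V=10.3938 continue | (k=6,j=5): S=116.4556, (K−S)⁺=0.0000, hold=1.6771 ⇒ V=1.6771 continue | (k=6,j=6): S=148.4161, (K−S)⁺=0.0000, hold=0.0000 ⇒ V=0.0000 continue  boundary S*=71.7000
step 5: (k=5,j=0): S=39.1037, (K−S)⁺=60.4563, hold=58.7936 ⇒ V=60.4563 exercise | (k=5,j=1): S=49.8354, (K−S)⁺=49.7246, hold=48.0619 ⇒ V=49.7246 exercise | (k=5,j=2): S=63.5124, (K−S)⁺=36.0476, hold=34.3848 ⇒ V=36.0476 exercise | (k=5,j=3): S=80.9430, (K−S)⁺=18.6170, hold=18.1276 ⇒ V=18.6170 exercise | (k=5,j=4): S=103.1573, (K−S)⁺=0.0000, hold=5.5953 ⇒ V=5.5953 continue | (k=5,j=5): S=131.4682, (K−S)⁺=0.0000, hold=0.7592 ⇒ V=0.7592 continue  boundary S*=80.9430
step 4: (k=4,j=0): S=44.1446, (K−S)⁺=55.4154, hold=53.7527 ⇒ V=55.4154 exercise | (k=4,j=1): S=56.2598, (K−S)⁺=43.3002, hold=41.6374 ⇒ V=43.3002 exercise | (k=4,j=2): S=71.7000, (K−S)⁺=27.8600, hold=26.1973 ⇒ V=27.8600 exercise | (k=4,j=3): S=91.3776, (K−S)⁺=8.1824, hold=11.3971 ⇒ V=11.3971 continue | (k=4,j=4): S=116.4556, (K−S)⁺=0.0000, hold=2.9360 ⇒ V=2.9360 continue  boundary S*=71.7000
step 3: (k=3,j=0): S=49.8354, (K−S)⁺=49.7246, hold=48.0619 ⇒ V=49.7246 exercise | (k=3,j=1): S=63.5124, (K−S)⁺=36.0476, hold=34.3848 ⇒ V=36.0476 exercise | (k=3,j=2): S=80.9430, (K−S)⁺=18.6170, hold=18.6599 ⇒ V=18.6599 continue | (k=3,j=3): S=103.1573, (K−S)⁺=0.0000, hold=6.7175 ⇒ V=6.7175 continue  boundary S*=63.5124
step 2: (k=2,j=0): S=56.2598, (K−S)⁺=43.3002, hold=41.6374 ⇒ V=43.3002 exercise | (k=2,j=1): S=71.7000, (K−S)⁺=27.8600, hold=26.2201 ⇒ V=27.8600 exercise | (k=2,j=2): S=91.3776, (K−S)⁺=8.1824, hold=12.0119 ⇒ V=12.0119 continue  boundary S*=71.7000
step 1: (k=1,j=0): S=63.5124, (K−S)⁺=36.0476, hold=34.3848 ⇒ V=36.0476 exercise | (k=1,j=1): S=80.9430, (K−S)⁺=18.6170, hold=18.9861 ⇒ V=18.9861 continue  boundary S*=63.5124
step 0: (k=0,j=0): S=71.7000, (K−S)⁺=27.8600, hold=26.3931 ⇒ V=27.8600 exercise  boundary S*=71.7000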